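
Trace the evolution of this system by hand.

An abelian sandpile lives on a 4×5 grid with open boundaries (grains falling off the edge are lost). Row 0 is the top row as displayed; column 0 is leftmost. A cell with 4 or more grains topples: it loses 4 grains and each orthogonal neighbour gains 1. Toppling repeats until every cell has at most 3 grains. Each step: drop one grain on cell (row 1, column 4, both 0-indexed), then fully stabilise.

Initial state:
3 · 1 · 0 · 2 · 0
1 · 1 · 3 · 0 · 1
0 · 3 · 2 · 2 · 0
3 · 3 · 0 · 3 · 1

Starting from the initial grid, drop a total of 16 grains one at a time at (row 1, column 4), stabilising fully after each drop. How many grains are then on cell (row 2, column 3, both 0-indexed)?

3

0) 3 · 1 · 0 · 2 · 0
1 · 1 · 3 · 0 · 1
0 · 3 · 2 · 2 · 0
3 · 3 · 0 · 3 · 1
1) 3 · 1 · 0 · 2 · 0
1 · 1 · 3 · 0 · 2
0 · 3 · 2 · 2 · 0
3 · 3 · 0 · 3 · 1
2) 3 · 1 · 0 · 2 · 0
1 · 1 · 3 · 0 · 3
0 · 3 · 2 · 2 · 0
3 · 3 · 0 · 3 · 1
3) 3 · 1 · 0 · 2 · 1
1 · 1 · 3 · 1 · 0
0 · 3 · 2 · 2 · 1
3 · 3 · 0 · 3 · 1
4) 3 · 1 · 0 · 2 · 1
1 · 1 · 3 · 1 · 1
0 · 3 · 2 · 2 · 1
3 · 3 · 0 · 3 · 1
5) 3 · 1 · 0 · 2 · 1
1 · 1 · 3 · 1 · 2
0 · 3 · 2 · 2 · 1
3 · 3 · 0 · 3 · 1
6) 3 · 1 · 0 · 2 · 1
1 · 1 · 3 · 1 · 3
0 · 3 · 2 · 2 · 1
3 · 3 · 0 · 3 · 1
7) 3 · 1 · 0 · 2 · 2
1 · 1 · 3 · 2 · 0
0 · 3 · 2 · 2 · 2
3 · 3 · 0 · 3 · 1
8) 3 · 1 · 0 · 2 · 2
1 · 1 · 3 · 2 · 1
0 · 3 · 2 · 2 · 2
3 · 3 · 0 · 3 · 1
9) 3 · 1 · 0 · 2 · 2
1 · 1 · 3 · 2 · 2
0 · 3 · 2 · 2 · 2
3 · 3 · 0 · 3 · 1
10) 3 · 1 · 0 · 2 · 2
1 · 1 · 3 · 2 · 3
0 · 3 · 2 · 2 · 2
3 · 3 · 0 · 3 · 1
11) 3 · 1 · 0 · 2 · 3
1 · 1 · 3 · 3 · 0
0 · 3 · 2 · 2 · 3
3 · 3 · 0 · 3 · 1
12) 3 · 1 · 0 · 2 · 3
1 · 1 · 3 · 3 · 1
0 · 3 · 2 · 2 · 3
3 · 3 · 0 · 3 · 1
13) 3 · 1 · 0 · 2 · 3
1 · 1 · 3 · 3 · 2
0 · 3 · 2 · 2 · 3
3 · 3 · 0 · 3 · 1
14) 3 · 1 · 0 · 2 · 3
1 · 1 · 3 · 3 · 3
0 · 3 · 2 · 2 · 3
3 · 3 · 0 · 3 · 1
15) 3 · 1 · 2 · 0 · 1
1 · 3 · 1 · 3 · 3
2 · 1 · 1 · 2 · 1
0 · 1 · 3 · 0 · 3
16) 3 · 1 · 2 · 1 · 2
1 · 3 · 2 · 0 · 1
2 · 1 · 1 · 3 · 2
0 · 1 · 3 · 0 · 3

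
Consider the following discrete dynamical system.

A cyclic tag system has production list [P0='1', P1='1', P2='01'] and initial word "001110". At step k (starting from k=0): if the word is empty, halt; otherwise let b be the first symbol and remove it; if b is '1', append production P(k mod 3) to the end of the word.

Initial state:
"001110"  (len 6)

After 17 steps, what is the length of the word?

4

k=0  "001110"  (len 6)
k=1  "01110"  (len 5)
k=2  "1110"  (len 4)
k=3  "11001"  (len 5)
k=4  "10011"  (len 5)
k=5  "00111"  (len 5)
k=6  "0111"  (len 4)
k=7  "111"  (len 3)
k=8  "111"  (len 3)
k=9  "1101"  (len 4)
k=10  "1011"  (len 4)
k=11  "0111"  (len 4)
k=12  "111"  (len 3)
k=13  "111"  (len 3)
k=14  "111"  (len 3)
k=15  "1101"  (len 4)
k=16  "1011"  (len 4)
k=17  "0111"  (len 4)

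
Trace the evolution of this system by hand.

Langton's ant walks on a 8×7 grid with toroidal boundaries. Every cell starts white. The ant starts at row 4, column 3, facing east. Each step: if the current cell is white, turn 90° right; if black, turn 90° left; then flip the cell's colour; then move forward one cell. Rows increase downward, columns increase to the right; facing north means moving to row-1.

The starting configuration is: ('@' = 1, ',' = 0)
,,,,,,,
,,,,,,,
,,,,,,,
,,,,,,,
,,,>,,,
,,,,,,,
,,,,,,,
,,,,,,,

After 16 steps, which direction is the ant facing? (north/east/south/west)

k=0  ,,,,,,,
,,,,,,,
,,,,,,,
,,,,,,,
,,,>,,,
,,,,,,,
,,,,,,,
,,,,,,,
k=1  ,,,,,,,
,,,,,,,
,,,,,,,
,,,,,,,
,,,@,,,
,,,v,,,
,,,,,,,
,,,,,,,
k=2  ,,,,,,,
,,,,,,,
,,,,,,,
,,,,,,,
,,,@,,,
,,<@,,,
,,,,,,,
,,,,,,,
k=3  ,,,,,,,
,,,,,,,
,,,,,,,
,,,,,,,
,,^@,,,
,,@@,,,
,,,,,,,
,,,,,,,
k=4  ,,,,,,,
,,,,,,,
,,,,,,,
,,,,,,,
,,@>,,,
,,@@,,,
,,,,,,,
,,,,,,,
k=5  ,,,,,,,
,,,,,,,
,,,,,,,
,,,^,,,
,,@,,,,
,,@@,,,
,,,,,,,
,,,,,,,
k=6  ,,,,,,,
,,,,,,,
,,,,,,,
,,,@>,,
,,@,,,,
,,@@,,,
,,,,,,,
,,,,,,,
k=7  ,,,,,,,
,,,,,,,
,,,,,,,
,,,@@,,
,,@,v,,
,,@@,,,
,,,,,,,
,,,,,,,
k=8  ,,,,,,,
,,,,,,,
,,,,,,,
,,,@@,,
,,@<@,,
,,@@,,,
,,,,,,,
,,,,,,,
k=9  ,,,,,,,
,,,,,,,
,,,,,,,
,,,^@,,
,,@@@,,
,,@@,,,
,,,,,,,
,,,,,,,
k=10  ,,,,,,,
,,,,,,,
,,,,,,,
,,<,@,,
,,@@@,,
,,@@,,,
,,,,,,,
,,,,,,,
k=11  ,,,,,,,
,,,,,,,
,,^,,,,
,,@,@,,
,,@@@,,
,,@@,,,
,,,,,,,
,,,,,,,
k=12  ,,,,,,,
,,,,,,,
,,@>,,,
,,@,@,,
,,@@@,,
,,@@,,,
,,,,,,,
,,,,,,,
k=13  ,,,,,,,
,,,,,,,
,,@@,,,
,,@v@,,
,,@@@,,
,,@@,,,
,,,,,,,
,,,,,,,
k=14  ,,,,,,,
,,,,,,,
,,@@,,,
,,<@@,,
,,@@@,,
,,@@,,,
,,,,,,,
,,,,,,,
k=15  ,,,,,,,
,,,,,,,
,,@@,,,
,,,@@,,
,,v@@,,
,,@@,,,
,,,,,,,
,,,,,,,
k=16  ,,,,,,,
,,,,,,,
,,@@,,,
,,,@@,,
,,,>@,,
,,@@,,,
,,,,,,,
,,,,,,,

east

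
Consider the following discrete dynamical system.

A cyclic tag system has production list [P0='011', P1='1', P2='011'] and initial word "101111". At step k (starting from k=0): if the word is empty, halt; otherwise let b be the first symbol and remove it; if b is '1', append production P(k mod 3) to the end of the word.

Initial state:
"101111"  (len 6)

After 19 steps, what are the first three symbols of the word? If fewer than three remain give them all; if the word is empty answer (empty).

101

[0] "101111"  (len 6)
[1] "01111011"  (len 8)
[2] "1111011"  (len 7)
[3] "111011011"  (len 9)
[4] "11011011011"  (len 11)
[5] "10110110111"  (len 11)
[6] "0110110111011"  (len 13)
[7] "110110111011"  (len 12)
[8] "101101110111"  (len 12)
[9] "01101110111011"  (len 14)
[10] "1101110111011"  (len 13)
[11] "1011101110111"  (len 13)
[12] "011101110111011"  (len 15)
[13] "11101110111011"  (len 14)
[14] "11011101110111"  (len 14)
[15] "1011101110111011"  (len 16)
[16] "011101110111011011"  (len 18)
[17] "11101110111011011"  (len 17)
[18] "1101110111011011011"  (len 19)
[19] "101110111011011011011"  (len 21)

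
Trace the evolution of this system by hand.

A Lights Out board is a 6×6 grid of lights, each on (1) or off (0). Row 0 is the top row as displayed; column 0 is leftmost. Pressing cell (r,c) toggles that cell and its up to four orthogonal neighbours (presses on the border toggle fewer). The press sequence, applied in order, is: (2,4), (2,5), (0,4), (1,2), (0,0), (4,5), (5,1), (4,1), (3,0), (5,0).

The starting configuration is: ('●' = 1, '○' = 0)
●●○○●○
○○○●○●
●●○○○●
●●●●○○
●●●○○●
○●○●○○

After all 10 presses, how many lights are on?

gen 0: ●●○○●○
○○○●○●
●●○○○●
●●●●○○
●●●○○●
○●○●○○
gen 1: ●●○○●○
○○○●●●
●●○●●○
●●●●●○
●●●○○●
○●○●○○
gen 2: ●●○○●○
○○○●●○
●●○●○●
●●●●●●
●●●○○●
○●○●○○
gen 3: ●●○●○●
○○○●○○
●●○●○●
●●●●●●
●●●○○●
○●○●○○
gen 4: ●●●●○●
○●●○○○
●●●●○●
●●●●●●
●●●○○●
○●○●○○
gen 5: ○○●●○●
●●●○○○
●●●●○●
●●●●●●
●●●○○●
○●○●○○
gen 6: ○○●●○●
●●●○○○
●●●●○●
●●●●●○
●●●○●○
○●○●○●
gen 7: ○○●●○●
●●●○○○
●●●●○●
●●●●●○
●○●○●○
●○●●○●
gen 8: ○○●●○●
●●●○○○
●●●●○●
●○●●●○
○●○○●○
●●●●○●
gen 9: ○○●●○●
●●●○○○
○●●●○●
○●●●●○
●●○○●○
●●●●○●
gen 10: ○○●●○●
●●●○○○
○●●●○●
○●●●●○
○●○○●○
○○●●○●

19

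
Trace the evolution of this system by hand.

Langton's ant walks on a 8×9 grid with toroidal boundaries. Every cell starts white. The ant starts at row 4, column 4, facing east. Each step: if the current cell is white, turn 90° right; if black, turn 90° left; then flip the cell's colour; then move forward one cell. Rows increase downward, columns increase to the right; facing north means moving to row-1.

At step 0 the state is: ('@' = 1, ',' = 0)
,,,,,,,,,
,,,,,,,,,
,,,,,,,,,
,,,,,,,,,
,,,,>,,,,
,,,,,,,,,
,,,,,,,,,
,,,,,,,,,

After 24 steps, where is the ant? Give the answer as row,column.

gen 0: ,,,,,,,,,
,,,,,,,,,
,,,,,,,,,
,,,,,,,,,
,,,,>,,,,
,,,,,,,,,
,,,,,,,,,
,,,,,,,,,
gen 1: ,,,,,,,,,
,,,,,,,,,
,,,,,,,,,
,,,,,,,,,
,,,,@,,,,
,,,,v,,,,
,,,,,,,,,
,,,,,,,,,
gen 2: ,,,,,,,,,
,,,,,,,,,
,,,,,,,,,
,,,,,,,,,
,,,,@,,,,
,,,<@,,,,
,,,,,,,,,
,,,,,,,,,
gen 3: ,,,,,,,,,
,,,,,,,,,
,,,,,,,,,
,,,,,,,,,
,,,^@,,,,
,,,@@,,,,
,,,,,,,,,
,,,,,,,,,
gen 4: ,,,,,,,,,
,,,,,,,,,
,,,,,,,,,
,,,,,,,,,
,,,@>,,,,
,,,@@,,,,
,,,,,,,,,
,,,,,,,,,
gen 5: ,,,,,,,,,
,,,,,,,,,
,,,,,,,,,
,,,,^,,,,
,,,@,,,,,
,,,@@,,,,
,,,,,,,,,
,,,,,,,,,
gen 6: ,,,,,,,,,
,,,,,,,,,
,,,,,,,,,
,,,,@>,,,
,,,@,,,,,
,,,@@,,,,
,,,,,,,,,
,,,,,,,,,
gen 7: ,,,,,,,,,
,,,,,,,,,
,,,,,,,,,
,,,,@@,,,
,,,@,v,,,
,,,@@,,,,
,,,,,,,,,
,,,,,,,,,
gen 8: ,,,,,,,,,
,,,,,,,,,
,,,,,,,,,
,,,,@@,,,
,,,@<@,,,
,,,@@,,,,
,,,,,,,,,
,,,,,,,,,
gen 9: ,,,,,,,,,
,,,,,,,,,
,,,,,,,,,
,,,,^@,,,
,,,@@@,,,
,,,@@,,,,
,,,,,,,,,
,,,,,,,,,
gen 10: ,,,,,,,,,
,,,,,,,,,
,,,,,,,,,
,,,<,@,,,
,,,@@@,,,
,,,@@,,,,
,,,,,,,,,
,,,,,,,,,
gen 11: ,,,,,,,,,
,,,,,,,,,
,,,^,,,,,
,,,@,@,,,
,,,@@@,,,
,,,@@,,,,
,,,,,,,,,
,,,,,,,,,
gen 12: ,,,,,,,,,
,,,,,,,,,
,,,@>,,,,
,,,@,@,,,
,,,@@@,,,
,,,@@,,,,
,,,,,,,,,
,,,,,,,,,
gen 13: ,,,,,,,,,
,,,,,,,,,
,,,@@,,,,
,,,@v@,,,
,,,@@@,,,
,,,@@,,,,
,,,,,,,,,
,,,,,,,,,
gen 14: ,,,,,,,,,
,,,,,,,,,
,,,@@,,,,
,,,<@@,,,
,,,@@@,,,
,,,@@,,,,
,,,,,,,,,
,,,,,,,,,
gen 15: ,,,,,,,,,
,,,,,,,,,
,,,@@,,,,
,,,,@@,,,
,,,v@@,,,
,,,@@,,,,
,,,,,,,,,
,,,,,,,,,
gen 16: ,,,,,,,,,
,,,,,,,,,
,,,@@,,,,
,,,,@@,,,
,,,,>@,,,
,,,@@,,,,
,,,,,,,,,
,,,,,,,,,
gen 17: ,,,,,,,,,
,,,,,,,,,
,,,@@,,,,
,,,,^@,,,
,,,,,@,,,
,,,@@,,,,
,,,,,,,,,
,,,,,,,,,
gen 18: ,,,,,,,,,
,,,,,,,,,
,,,@@,,,,
,,,<,@,,,
,,,,,@,,,
,,,@@,,,,
,,,,,,,,,
,,,,,,,,,
gen 19: ,,,,,,,,,
,,,,,,,,,
,,,^@,,,,
,,,@,@,,,
,,,,,@,,,
,,,@@,,,,
,,,,,,,,,
,,,,,,,,,
gen 20: ,,,,,,,,,
,,,,,,,,,
,,<,@,,,,
,,,@,@,,,
,,,,,@,,,
,,,@@,,,,
,,,,,,,,,
,,,,,,,,,
gen 21: ,,,,,,,,,
,,^,,,,,,
,,@,@,,,,
,,,@,@,,,
,,,,,@,,,
,,,@@,,,,
,,,,,,,,,
,,,,,,,,,
gen 22: ,,,,,,,,,
,,@>,,,,,
,,@,@,,,,
,,,@,@,,,
,,,,,@,,,
,,,@@,,,,
,,,,,,,,,
,,,,,,,,,
gen 23: ,,,,,,,,,
,,@@,,,,,
,,@v@,,,,
,,,@,@,,,
,,,,,@,,,
,,,@@,,,,
,,,,,,,,,
,,,,,,,,,
gen 24: ,,,,,,,,,
,,@@,,,,,
,,<@@,,,,
,,,@,@,,,
,,,,,@,,,
,,,@@,,,,
,,,,,,,,,
,,,,,,,,,

2,2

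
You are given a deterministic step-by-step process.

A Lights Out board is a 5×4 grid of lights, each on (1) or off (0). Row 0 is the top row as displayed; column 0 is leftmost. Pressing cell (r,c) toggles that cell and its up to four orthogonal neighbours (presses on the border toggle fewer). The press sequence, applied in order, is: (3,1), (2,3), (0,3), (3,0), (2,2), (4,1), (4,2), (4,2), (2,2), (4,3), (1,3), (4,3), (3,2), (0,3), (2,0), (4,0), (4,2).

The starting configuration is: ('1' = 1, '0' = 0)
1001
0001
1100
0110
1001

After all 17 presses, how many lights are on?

8

[0] 1001
0001
1100
0110
1001
[1] 1001
0001
1000
1000
1101
[2] 1001
0000
1011
1001
1101
[3] 1010
0001
1011
1001
1101
[4] 1010
0001
0011
0101
0101
[5] 1010
0011
0100
0111
0101
[6] 1010
0011
0100
0011
1011
[7] 1010
0011
0100
0001
1100
[8] 1010
0011
0100
0011
1011
[9] 1010
0001
0011
0001
1011
[10] 1010
0001
0011
0000
1000
[11] 1011
0010
0010
0000
1000
[12] 1011
0010
0010
0001
1011
[13] 1011
0010
0000
0110
1001
[14] 1000
0011
0000
0110
1001
[15] 1000
1011
1100
1110
1001
[16] 1000
1011
1100
0110
0101
[17] 1000
1011
1100
0100
0010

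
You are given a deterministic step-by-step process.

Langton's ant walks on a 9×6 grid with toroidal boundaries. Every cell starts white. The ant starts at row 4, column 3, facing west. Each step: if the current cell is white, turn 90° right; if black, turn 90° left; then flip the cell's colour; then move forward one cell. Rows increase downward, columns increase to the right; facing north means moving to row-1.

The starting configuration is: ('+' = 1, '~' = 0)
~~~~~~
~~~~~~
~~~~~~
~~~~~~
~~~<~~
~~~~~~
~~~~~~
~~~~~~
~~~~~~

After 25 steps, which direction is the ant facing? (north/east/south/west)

0) ~~~~~~
~~~~~~
~~~~~~
~~~~~~
~~~<~~
~~~~~~
~~~~~~
~~~~~~
~~~~~~
1) ~~~~~~
~~~~~~
~~~~~~
~~~^~~
~~~+~~
~~~~~~
~~~~~~
~~~~~~
~~~~~~
2) ~~~~~~
~~~~~~
~~~~~~
~~~+>~
~~~+~~
~~~~~~
~~~~~~
~~~~~~
~~~~~~
3) ~~~~~~
~~~~~~
~~~~~~
~~~++~
~~~+v~
~~~~~~
~~~~~~
~~~~~~
~~~~~~
4) ~~~~~~
~~~~~~
~~~~~~
~~~++~
~~~<+~
~~~~~~
~~~~~~
~~~~~~
~~~~~~
5) ~~~~~~
~~~~~~
~~~~~~
~~~++~
~~~~+~
~~~v~~
~~~~~~
~~~~~~
~~~~~~
6) ~~~~~~
~~~~~~
~~~~~~
~~~++~
~~~~+~
~~<+~~
~~~~~~
~~~~~~
~~~~~~
7) ~~~~~~
~~~~~~
~~~~~~
~~~++~
~~^~+~
~~++~~
~~~~~~
~~~~~~
~~~~~~
8) ~~~~~~
~~~~~~
~~~~~~
~~~++~
~~+>+~
~~++~~
~~~~~~
~~~~~~
~~~~~~
9) ~~~~~~
~~~~~~
~~~~~~
~~~++~
~~+++~
~~+v~~
~~~~~~
~~~~~~
~~~~~~
10) ~~~~~~
~~~~~~
~~~~~~
~~~++~
~~+++~
~~+~>~
~~~~~~
~~~~~~
~~~~~~
11) ~~~~~~
~~~~~~
~~~~~~
~~~++~
~~+++~
~~+~+~
~~~~v~
~~~~~~
~~~~~~
12) ~~~~~~
~~~~~~
~~~~~~
~~~++~
~~+++~
~~+~+~
~~~<+~
~~~~~~
~~~~~~
13) ~~~~~~
~~~~~~
~~~~~~
~~~++~
~~+++~
~~+^+~
~~~++~
~~~~~~
~~~~~~
14) ~~~~~~
~~~~~~
~~~~~~
~~~++~
~~+++~
~~++>~
~~~++~
~~~~~~
~~~~~~
15) ~~~~~~
~~~~~~
~~~~~~
~~~++~
~~++^~
~~++~~
~~~++~
~~~~~~
~~~~~~
16) ~~~~~~
~~~~~~
~~~~~~
~~~++~
~~+<~~
~~++~~
~~~++~
~~~~~~
~~~~~~
17) ~~~~~~
~~~~~~
~~~~~~
~~~++~
~~+~~~
~~+v~~
~~~++~
~~~~~~
~~~~~~
18) ~~~~~~
~~~~~~
~~~~~~
~~~++~
~~+~~~
~~+~>~
~~~++~
~~~~~~
~~~~~~
19) ~~~~~~
~~~~~~
~~~~~~
~~~++~
~~+~~~
~~+~+~
~~~+v~
~~~~~~
~~~~~~
20) ~~~~~~
~~~~~~
~~~~~~
~~~++~
~~+~~~
~~+~+~
~~~+~>
~~~~~~
~~~~~~
21) ~~~~~~
~~~~~~
~~~~~~
~~~++~
~~+~~~
~~+~+~
~~~+~+
~~~~~v
~~~~~~
22) ~~~~~~
~~~~~~
~~~~~~
~~~++~
~~+~~~
~~+~+~
~~~+~+
~~~~<+
~~~~~~
23) ~~~~~~
~~~~~~
~~~~~~
~~~++~
~~+~~~
~~+~+~
~~~+^+
~~~~++
~~~~~~
24) ~~~~~~
~~~~~~
~~~~~~
~~~++~
~~+~~~
~~+~+~
~~~++>
~~~~++
~~~~~~
25) ~~~~~~
~~~~~~
~~~~~~
~~~++~
~~+~~~
~~+~+^
~~~++~
~~~~++
~~~~~~

north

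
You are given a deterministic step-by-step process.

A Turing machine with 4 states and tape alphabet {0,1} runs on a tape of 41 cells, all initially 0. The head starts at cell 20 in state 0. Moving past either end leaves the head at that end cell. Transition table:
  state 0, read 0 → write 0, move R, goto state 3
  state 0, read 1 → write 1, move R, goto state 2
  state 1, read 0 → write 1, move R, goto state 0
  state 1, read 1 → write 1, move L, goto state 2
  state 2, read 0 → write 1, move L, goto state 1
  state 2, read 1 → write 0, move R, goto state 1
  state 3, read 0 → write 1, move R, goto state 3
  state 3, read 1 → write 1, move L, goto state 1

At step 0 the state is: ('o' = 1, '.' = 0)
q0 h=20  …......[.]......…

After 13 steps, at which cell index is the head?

33

0) q0 h=20  …......[.]......…
1) q3 h=21  …......[.]......…
2) q3 h=22  ….....o[.]......…
3) q3 h=23  …....oo[.]......…
4) q3 h=24  …...ooo[.]......…
5) q3 h=25  …..oooo[.]......…
6) q3 h=26  ….ooooo[.]......…
7) q3 h=27  …oooooo[.]......…
8) q3 h=28  …oooooo[.]......…
9) q3 h=29  …oooooo[.]......…
10) q3 h=30  …oooooo[.]......…
11) q3 h=31  …oooooo[.]......…
12) q3 h=32  …oooooo[.]......…
13) q3 h=33  …oooooo[.]......…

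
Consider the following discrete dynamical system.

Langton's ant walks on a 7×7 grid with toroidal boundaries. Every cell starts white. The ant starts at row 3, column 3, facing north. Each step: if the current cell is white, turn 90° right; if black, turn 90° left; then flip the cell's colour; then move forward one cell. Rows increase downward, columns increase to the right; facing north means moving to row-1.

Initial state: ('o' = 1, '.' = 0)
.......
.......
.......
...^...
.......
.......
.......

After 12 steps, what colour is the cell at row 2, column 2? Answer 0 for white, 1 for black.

step 0: .......
.......
.......
...^...
.......
.......
.......
step 1: .......
.......
.......
...o>..
.......
.......
.......
step 2: .......
.......
.......
...oo..
....v..
.......
.......
step 3: .......
.......
.......
...oo..
...<o..
.......
.......
step 4: .......
.......
.......
...^o..
...oo..
.......
.......
step 5: .......
.......
.......
..<.o..
...oo..
.......
.......
step 6: .......
.......
..^....
..o.o..
...oo..
.......
.......
step 7: .......
.......
..o>...
..o.o..
...oo..
.......
.......
step 8: .......
.......
..oo...
..ovo..
...oo..
.......
.......
step 9: .......
.......
..oo...
..<oo..
...oo..
.......
.......
step 10: .......
.......
..oo...
...oo..
..voo..
.......
.......
step 11: .......
.......
..oo...
...oo..
.<ooo..
.......
.......
step 12: .......
.......
..oo...
.^.oo..
.oooo..
.......
.......

1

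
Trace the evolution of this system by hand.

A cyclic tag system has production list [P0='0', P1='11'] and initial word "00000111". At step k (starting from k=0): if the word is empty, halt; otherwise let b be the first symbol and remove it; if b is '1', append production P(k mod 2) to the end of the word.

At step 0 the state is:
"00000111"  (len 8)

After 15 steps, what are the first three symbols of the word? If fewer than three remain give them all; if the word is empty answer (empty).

111

0) "00000111"  (len 8)
1) "0000111"  (len 7)
2) "000111"  (len 6)
3) "00111"  (len 5)
4) "0111"  (len 4)
5) "111"  (len 3)
6) "1111"  (len 4)
7) "1110"  (len 4)
8) "11011"  (len 5)
9) "10110"  (len 5)
10) "011011"  (len 6)
11) "11011"  (len 5)
12) "101111"  (len 6)
13) "011110"  (len 6)
14) "11110"  (len 5)
15) "11100"  (len 5)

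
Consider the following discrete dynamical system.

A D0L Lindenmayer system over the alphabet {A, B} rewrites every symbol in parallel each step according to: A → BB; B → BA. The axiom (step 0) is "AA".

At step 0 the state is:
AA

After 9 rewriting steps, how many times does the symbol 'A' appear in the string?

340

[0] AA
[1] BBBB
[2] BABABABA
[3] BABBBABBBABBBABB
[4] BABBBABABABBBABABABBBABABABBBABA
[5] BABBBABABABBBABBBABBBABABABBBABBBABBBABABABBBABBBABBBABABABBBABB
[6] BABBBABABABBBABBBABBBABABABBBABABABBBABABABBBABBBABBBABABA…BABABBBABBBABBBABABABBBABABABBBABABABBBABBBABBBABABABBBABA  (len 128)
[7] BABBBABABABBBABBBABBBABABABBBABABABBBABABABBBABBBABBBABABA…BABABBBABBBABBBABABABBBABABABBBABABABBBABBBABBBABABABBBABB  (len 256)
[8] BABBBABABABBBABBBABBBABABABBBABABABBBABABABBBABBBABBBABABA…BABABBBABBBABBBABABABBBABABABBBABABABBBABBBABBBABABABBBABA  (len 512)
[9] BABBBABABABBBABBBABBBABABABBBABABABBBABABABBBABBBABBBABABA…BABABBBABBBABBBABABABBBABABABBBABABABBBABBBABBBABABABBBABB  (len 1024)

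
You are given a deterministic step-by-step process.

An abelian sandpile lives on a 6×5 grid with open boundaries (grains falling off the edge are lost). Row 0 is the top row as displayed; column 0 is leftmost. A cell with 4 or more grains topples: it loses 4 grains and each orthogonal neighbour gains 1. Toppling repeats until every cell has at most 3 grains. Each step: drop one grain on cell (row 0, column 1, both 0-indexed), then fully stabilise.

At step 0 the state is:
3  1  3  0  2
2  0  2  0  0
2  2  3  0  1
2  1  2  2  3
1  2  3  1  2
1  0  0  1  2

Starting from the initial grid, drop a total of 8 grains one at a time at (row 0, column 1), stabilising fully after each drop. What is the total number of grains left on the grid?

t=0: 3  1  3  0  2
2  0  2  0  0
2  2  3  0  1
2  1  2  2  3
1  2  3  1  2
1  0  0  1  2
t=1: 3  2  3  0  2
2  0  2  0  0
2  2  3  0  1
2  1  2  2  3
1  2  3  1  2
1  0  0  1  2
t=2: 3  3  3  0  2
2  0  2  0  0
2  2  3  0  1
2  1  2  2  3
1  2  3  1  2
1  0  0  1  2
t=3: 0  2  0  1  2
3  1  3  0  0
2  2  3  0  1
2  1  2  2  3
1  2  3  1  2
1  0  0  1  2
t=4: 0  3  0  1  2
3  1  3  0  0
2  2  3  0  1
2  1  2  2  3
1  2  3  1  2
1  0  0  1  2
t=5: 1  0  1  1  2
3  2  3  0  0
2  2  3  0  1
2  1  2  2  3
1  2  3  1  2
1  0  0  1  2
t=6: 1  1  1  1  2
3  2  3  0  0
2  2  3  0  1
2  1  2  2  3
1  2  3  1  2
1  0  0  1  2
t=7: 1  2  1  1  2
3  2  3  0  0
2  2  3  0  1
2  1  2  2  3
1  2  3  1  2
1  0  0  1  2
t=8: 1  3  1  1  2
3  2  3  0  0
2  2  3  0  1
2  1  2  2  3
1  2  3  1  2
1  0  0  1  2

47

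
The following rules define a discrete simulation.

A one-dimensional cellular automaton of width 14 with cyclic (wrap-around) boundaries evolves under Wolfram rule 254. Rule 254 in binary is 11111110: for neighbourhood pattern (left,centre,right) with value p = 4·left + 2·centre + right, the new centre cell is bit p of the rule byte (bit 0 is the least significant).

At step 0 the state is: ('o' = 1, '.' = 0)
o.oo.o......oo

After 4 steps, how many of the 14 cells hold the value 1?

14

gen 0: o.oo.o......oo
gen 1: ooooooo....ooo
gen 2: oooooooo..oooo
gen 3: oooooooooooooo
gen 4: oooooooooooooo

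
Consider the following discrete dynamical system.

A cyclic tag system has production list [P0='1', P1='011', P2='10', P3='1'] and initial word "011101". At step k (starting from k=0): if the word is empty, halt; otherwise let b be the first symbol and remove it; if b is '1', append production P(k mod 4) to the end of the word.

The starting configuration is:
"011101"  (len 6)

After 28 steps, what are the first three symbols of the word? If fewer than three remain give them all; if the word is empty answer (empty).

[0] "011101"  (len 6)
[1] "11101"  (len 5)
[2] "1101011"  (len 7)
[3] "10101110"  (len 8)
[4] "01011101"  (len 8)
[5] "1011101"  (len 7)
[6] "011101011"  (len 9)
[7] "11101011"  (len 8)
[8] "11010111"  (len 8)
[9] "10101111"  (len 8)
[10] "0101111011"  (len 10)
[11] "101111011"  (len 9)
[12] "011110111"  (len 9)
[13] "11110111"  (len 8)
[14] "1110111011"  (len 10)
[15] "11011101110"  (len 11)
[16] "10111011101"  (len 11)
[17] "01110111011"  (len 11)
[18] "1110111011"  (len 10)
[19] "11011101110"  (len 11)
[20] "10111011101"  (len 11)
[21] "01110111011"  (len 11)
[22] "1110111011"  (len 10)
[23] "11011101110"  (len 11)
[24] "10111011101"  (len 11)
[25] "01110111011"  (len 11)
[26] "1110111011"  (len 10)
[27] "11011101110"  (len 11)
[28] "10111011101"  (len 11)

101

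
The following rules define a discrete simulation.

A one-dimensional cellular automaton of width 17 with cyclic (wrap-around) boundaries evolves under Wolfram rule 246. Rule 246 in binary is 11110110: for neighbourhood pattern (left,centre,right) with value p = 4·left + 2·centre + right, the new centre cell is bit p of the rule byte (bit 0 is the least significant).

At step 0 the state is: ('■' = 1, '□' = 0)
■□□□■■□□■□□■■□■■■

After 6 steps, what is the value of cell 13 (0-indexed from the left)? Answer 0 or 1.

gen 0: ■□□□■■□□■□□■■□■■■
gen 1: ■■□■□■■■■■■□■■□■■
gen 2: ■■■■■□■■■■■■□■■□■
gen 3: ■■■■■■□■■■■■■□■■□
gen 4: □■■■■■■□■■■■■■□■■
gen 5: ■□■■■■■■□■■■■■■□■
gen 6: ■■□■■■■■■□■■■■■■□

1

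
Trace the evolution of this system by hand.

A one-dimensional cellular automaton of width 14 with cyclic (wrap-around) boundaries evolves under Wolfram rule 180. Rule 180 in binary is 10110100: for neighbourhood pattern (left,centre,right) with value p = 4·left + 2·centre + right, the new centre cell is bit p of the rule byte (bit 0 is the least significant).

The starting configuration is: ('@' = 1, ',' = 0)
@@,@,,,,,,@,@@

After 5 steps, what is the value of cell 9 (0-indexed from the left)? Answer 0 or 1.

0) @@,@,,,,,,@,@@
1) @,@@@,,,,,@@,@
2) ,@,@,@,,,,,,@,
3) ,@@@@@@,,,,,@@
4) @,@@@@,@,,,,,,
5) @@,@@,@@@,,,,,

0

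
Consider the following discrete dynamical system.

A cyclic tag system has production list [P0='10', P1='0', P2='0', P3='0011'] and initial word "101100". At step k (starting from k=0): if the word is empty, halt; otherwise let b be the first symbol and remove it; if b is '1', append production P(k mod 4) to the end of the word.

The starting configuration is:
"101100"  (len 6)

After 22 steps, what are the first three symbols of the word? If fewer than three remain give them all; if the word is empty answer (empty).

001

step 0: "101100"  (len 6)
step 1: "0110010"  (len 7)
step 2: "110010"  (len 6)
step 3: "100100"  (len 6)
step 4: "001000011"  (len 9)
step 5: "01000011"  (len 8)
step 6: "1000011"  (len 7)
step 7: "0000110"  (len 7)
step 8: "000110"  (len 6)
step 9: "00110"  (len 5)
step 10: "0110"  (len 4)
step 11: "110"  (len 3)
step 12: "100011"  (len 6)
step 13: "0001110"  (len 7)
step 14: "001110"  (len 6)
step 15: "01110"  (len 5)
step 16: "1110"  (len 4)
step 17: "11010"  (len 5)
step 18: "10100"  (len 5)
step 19: "01000"  (len 5)
step 20: "1000"  (len 4)
step 21: "00010"  (len 5)
step 22: "0010"  (len 4)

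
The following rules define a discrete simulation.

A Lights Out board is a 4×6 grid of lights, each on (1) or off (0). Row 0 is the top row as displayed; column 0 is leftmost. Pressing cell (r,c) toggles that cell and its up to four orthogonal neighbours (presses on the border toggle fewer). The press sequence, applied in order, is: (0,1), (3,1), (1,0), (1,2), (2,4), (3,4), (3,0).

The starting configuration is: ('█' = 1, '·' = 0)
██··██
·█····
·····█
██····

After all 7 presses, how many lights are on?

[0] ██··██
·█····
·····█
██····
[1] ··█·██
······
·····█
██····
[2] ··█·██
······
·█···█
··█···
[3] █·█·██
██····
██···█
··█···
[4] █···██
█·██··
███··█
··█···
[5] █···██
█·███·
█████·
··█·█·
[6] █···██
█·███·
████··
··██·█
[7] █···██
█·███·
·███··
████·█

15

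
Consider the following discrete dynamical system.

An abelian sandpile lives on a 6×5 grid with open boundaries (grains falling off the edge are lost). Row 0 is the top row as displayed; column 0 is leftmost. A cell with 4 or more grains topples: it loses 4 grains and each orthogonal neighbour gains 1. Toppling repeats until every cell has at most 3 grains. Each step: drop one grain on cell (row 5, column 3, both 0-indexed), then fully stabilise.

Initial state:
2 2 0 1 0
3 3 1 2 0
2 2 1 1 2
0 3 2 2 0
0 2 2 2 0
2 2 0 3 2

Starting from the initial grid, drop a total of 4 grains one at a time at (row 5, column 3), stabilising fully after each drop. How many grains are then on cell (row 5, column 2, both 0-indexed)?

[0] 2 2 0 1 0
3 3 1 2 0
2 2 1 1 2
0 3 2 2 0
0 2 2 2 0
2 2 0 3 2
[1] 2 2 0 1 0
3 3 1 2 0
2 2 1 1 2
0 3 2 2 0
0 2 2 3 0
2 2 1 0 3
[2] 2 2 0 1 0
3 3 1 2 0
2 2 1 1 2
0 3 2 2 0
0 2 2 3 0
2 2 1 1 3
[3] 2 2 0 1 0
3 3 1 2 0
2 2 1 1 2
0 3 2 2 0
0 2 2 3 0
2 2 1 2 3
[4] 2 2 0 1 0
3 3 1 2 0
2 2 1 1 2
0 3 2 2 0
0 2 2 3 0
2 2 1 3 3

1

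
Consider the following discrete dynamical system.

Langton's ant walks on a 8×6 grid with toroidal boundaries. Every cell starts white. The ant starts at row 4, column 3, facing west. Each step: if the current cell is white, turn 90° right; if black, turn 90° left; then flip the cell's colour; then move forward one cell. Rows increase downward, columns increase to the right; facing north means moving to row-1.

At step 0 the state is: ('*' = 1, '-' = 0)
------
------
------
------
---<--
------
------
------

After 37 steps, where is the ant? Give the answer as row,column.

step 0: ------
------
------
------
---<--
------
------
------
step 1: ------
------
------
---^--
---*--
------
------
------
step 2: ------
------
------
---*>-
---*--
------
------
------
step 3: ------
------
------
---**-
---*v-
------
------
------
step 4: ------
------
------
---**-
---<*-
------
------
------
step 5: ------
------
------
---**-
----*-
---v--
------
------
step 6: ------
------
------
---**-
----*-
--<*--
------
------
step 7: ------
------
------
---**-
--^-*-
--**--
------
------
step 8: ------
------
------
---**-
--*>*-
--**--
------
------
step 9: ------
------
------
---**-
--***-
--*v--
------
------
step 10: ------
------
------
---**-
--***-
--*->-
------
------
step 11: ------
------
------
---**-
--***-
--*-*-
----v-
------
step 12: ------
------
------
---**-
--***-
--*-*-
---<*-
------
step 13: ------
------
------
---**-
--***-
--*^*-
---**-
------
step 14: ------
------
------
---**-
--***-
--**>-
---**-
------
step 15: ------
------
------
---**-
--**^-
--**--
---**-
------
step 16: ------
------
------
---**-
--*<--
--**--
---**-
------
step 17: ------
------
------
---**-
--*---
--*v--
---**-
------
step 18: ------
------
------
---**-
--*---
--*->-
---**-
------
step 19: ------
------
------
---**-
--*---
--*-*-
---*v-
------
step 20: ------
------
------
---**-
--*---
--*-*-
---*->
------
step 21: ------
------
------
---**-
--*---
--*-*-
---*-*
-----v
step 22: ------
------
------
---**-
--*---
--*-*-
---*-*
----<*
step 23: ------
------
------
---**-
--*---
--*-*-
---*^*
----**
step 24: ------
------
------
---**-
--*---
--*-*-
---**>
----**
step 25: ------
------
------
---**-
--*---
--*-*^
---**-
----**
step 26: ------
------
------
---**-
--*---
>-*-**
---**-
----**
step 27: ------
------
------
---**-
--*---
*-*-**
v--**-
----**
step 28: ------
------
------
---**-
--*---
*-*-**
*--**<
----**
step 29: ------
------
------
---**-
--*---
*-*-*^
*--***
----**
step 30: ------
------
------
---**-
--*---
*-*-<-
*--***
----**
step 31: ------
------
------
---**-
--*---
*-*---
*--*v*
----**
step 32: ------
------
------
---**-
--*---
*-*---
*--*->
----**
step 33: ------
------
------
---**-
--*---
*-*--^
*--*--
----**
step 34: ------
------
------
---**-
--*---
>-*--*
*--*--
----**
step 35: ------
------
------
---**-
^-*---
--*--*
*--*--
----**
step 36: ------
------
------
---**-
*>*---
--*--*
*--*--
----**
step 37: ------
------
------
---**-
***---
-v*--*
*--*--
----**

5,1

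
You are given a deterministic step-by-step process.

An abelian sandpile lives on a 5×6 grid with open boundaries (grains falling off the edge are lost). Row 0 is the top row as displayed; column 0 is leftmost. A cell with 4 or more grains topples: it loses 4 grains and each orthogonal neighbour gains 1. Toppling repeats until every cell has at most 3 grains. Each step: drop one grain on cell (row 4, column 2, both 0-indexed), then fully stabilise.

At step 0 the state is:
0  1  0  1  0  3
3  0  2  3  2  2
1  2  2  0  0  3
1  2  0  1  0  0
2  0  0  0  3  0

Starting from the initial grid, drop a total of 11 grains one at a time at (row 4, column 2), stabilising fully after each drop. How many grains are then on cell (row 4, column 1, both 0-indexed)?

2

t=0: 0  1  0  1  0  3
3  0  2  3  2  2
1  2  2  0  0  3
1  2  0  1  0  0
2  0  0  0  3  0
t=1: 0  1  0  1  0  3
3  0  2  3  2  2
1  2  2  0  0  3
1  2  0  1  0  0
2  0  1  0  3  0
t=2: 0  1  0  1  0  3
3  0  2  3  2  2
1  2  2  0  0  3
1  2  0  1  0  0
2  0  2  0  3  0
t=3: 0  1  0  1  0  3
3  0  2  3  2  2
1  2  2  0  0  3
1  2  0  1  0  0
2  0  3  0  3  0
t=4: 0  1  0  1  0  3
3  0  2  3  2  2
1  2  2  0  0  3
1  2  1  1  0  0
2  1  0  1  3  0
t=5: 0  1  0  1  0  3
3  0  2  3  2  2
1  2  2  0  0  3
1  2  1  1  0  0
2  1  1  1  3  0
t=6: 0  1  0  1  0  3
3  0  2  3  2  2
1  2  2  0  0  3
1  2  1  1  0  0
2  1  2  1  3  0
t=7: 0  1  0  1  0  3
3  0  2  3  2  2
1  2  2  0  0  3
1  2  1  1  0  0
2  1  3  1  3  0
t=8: 0  1  0  1  0  3
3  0  2  3  2  2
1  2  2  0  0  3
1  2  2  1  0  0
2  2  0  2  3  0
t=9: 0  1  0  1  0  3
3  0  2  3  2  2
1  2  2  0  0  3
1  2  2  1  0  0
2  2  1  2  3  0
t=10: 0  1  0  1  0  3
3  0  2  3  2  2
1  2  2  0  0  3
1  2  2  1  0  0
2  2  2  2  3  0
t=11: 0  1  0  1  0  3
3  0  2  3  2  2
1  2  2  0  0  3
1  2  2  1  0  0
2  2  3  2  3  0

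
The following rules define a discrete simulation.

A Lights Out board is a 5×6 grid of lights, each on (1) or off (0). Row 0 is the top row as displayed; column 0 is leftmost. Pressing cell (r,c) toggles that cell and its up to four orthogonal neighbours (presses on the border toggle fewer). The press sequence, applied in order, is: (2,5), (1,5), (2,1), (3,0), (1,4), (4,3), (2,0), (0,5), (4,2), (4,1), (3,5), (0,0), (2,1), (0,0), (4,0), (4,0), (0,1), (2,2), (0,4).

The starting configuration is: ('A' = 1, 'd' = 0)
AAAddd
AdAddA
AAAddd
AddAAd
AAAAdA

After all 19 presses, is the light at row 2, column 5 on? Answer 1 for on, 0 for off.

[0] AAAddd
AdAddA
AAAddd
AddAAd
AAAAdA
[1] AAAddd
AdAddd
AAAdAA
AddAAA
AAAAdA
[2] AAAddA
AdAdAA
AAAdAd
AddAAA
AAAAdA
[3] AAAddA
AAAdAA
ddddAd
AAdAAA
AAAAdA
[4] AAAddA
AAAdAA
AdddAd
dddAAA
dAAAdA
[5] AAAdAA
AAAAdd
Addddd
dddAAA
dAAAdA
[6] AAAdAA
AAAAdd
Addddd
ddddAA
dAddAA
[7] AAAdAA
dAAAdd
dAdddd
AdddAA
dAddAA
[8] AAAddd
dAAAdA
dAdddd
AdddAA
dAddAA
[9] AAAddd
dAAAdA
dAdddd
AdAdAA
ddAAAA
[10] AAAddd
dAAAdA
dAdddd
AAAdAA
AAdAAA
[11] AAAddd
dAAAdA
dAdddA
AAAddd
AAdAAd
[12] ddAddd
AAAAdA
dAdddA
AAAddd
AAdAAd
[13] ddAddd
AdAAdA
AdAddA
AdAddd
AAdAAd
[14] AAAddd
ddAAdA
AdAddA
AdAddd
AAdAAd
[15] AAAddd
ddAAdA
AdAddA
ddAddd
dddAAd
[16] AAAddd
ddAAdA
AdAddA
AdAddd
AAdAAd
[17] dddddd
dAAAdA
AdAddA
AdAddd
AAdAAd
[18] dddddd
dAdAdA
AAdAdA
Addddd
AAdAAd
[19] dddAAA
dAdAAA
AAdAdA
Addddd
AAdAAd

1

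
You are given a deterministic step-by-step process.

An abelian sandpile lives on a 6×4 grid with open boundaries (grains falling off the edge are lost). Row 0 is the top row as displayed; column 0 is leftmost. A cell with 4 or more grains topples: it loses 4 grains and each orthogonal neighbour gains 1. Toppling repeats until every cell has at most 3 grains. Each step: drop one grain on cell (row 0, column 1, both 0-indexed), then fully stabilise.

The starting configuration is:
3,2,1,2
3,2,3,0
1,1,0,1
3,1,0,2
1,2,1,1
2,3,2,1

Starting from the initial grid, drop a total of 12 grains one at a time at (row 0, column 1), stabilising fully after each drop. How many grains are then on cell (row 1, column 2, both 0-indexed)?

gen 0: 3,2,1,2
3,2,3,0
1,1,0,1
3,1,0,2
1,2,1,1
2,3,2,1
gen 1: 3,3,1,2
3,2,3,0
1,1,0,1
3,1,0,2
1,2,1,1
2,3,2,1
gen 2: 1,2,3,2
1,1,0,1
2,2,1,1
3,1,0,2
1,2,1,1
2,3,2,1
gen 3: 1,3,3,2
1,1,0,1
2,2,1,1
3,1,0,2
1,2,1,1
2,3,2,1
gen 4: 2,1,0,3
1,2,1,1
2,2,1,1
3,1,0,2
1,2,1,1
2,3,2,1
gen 5: 2,2,0,3
1,2,1,1
2,2,1,1
3,1,0,2
1,2,1,1
2,3,2,1
gen 6: 2,3,0,3
1,2,1,1
2,2,1,1
3,1,0,2
1,2,1,1
2,3,2,1
gen 7: 3,0,1,3
1,3,1,1
2,2,1,1
3,1,0,2
1,2,1,1
2,3,2,1
gen 8: 3,1,1,3
1,3,1,1
2,2,1,1
3,1,0,2
1,2,1,1
2,3,2,1
gen 9: 3,2,1,3
1,3,1,1
2,2,1,1
3,1,0,2
1,2,1,1
2,3,2,1
gen 10: 3,3,1,3
1,3,1,1
2,2,1,1
3,1,0,2
1,2,1,1
2,3,2,1
gen 11: 0,2,2,3
3,0,2,1
2,3,1,1
3,1,0,2
1,2,1,1
2,3,2,1
gen 12: 0,3,2,3
3,0,2,1
2,3,1,1
3,1,0,2
1,2,1,1
2,3,2,1

2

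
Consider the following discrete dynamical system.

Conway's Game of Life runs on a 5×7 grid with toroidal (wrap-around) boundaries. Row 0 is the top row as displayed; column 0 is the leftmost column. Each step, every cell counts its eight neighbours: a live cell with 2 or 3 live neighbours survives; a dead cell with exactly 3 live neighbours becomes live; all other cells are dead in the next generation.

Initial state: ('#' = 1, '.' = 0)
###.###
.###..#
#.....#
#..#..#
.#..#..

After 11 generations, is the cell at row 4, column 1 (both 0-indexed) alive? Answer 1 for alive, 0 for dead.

step 0: ###.###
.###..#
#.....#
#..#..#
.#..#..
step 1: ....#.#
...##..
...#.#.
.#...##
....#..
step 2: ....#..
...#...
..##.##
.....##
#...#.#
step 3: ...###.
..##.#.
..##.##
...#...
#...#.#
step 4: ..#....
.......
.....##
#.##...
......#
step 5: .......
.......
......#
#....#.
.###...
step 6: ..#....
.......
......#
###...#
.##....
step 7: .##....
.......
.#....#
..#...#
...#...
step 8: ..#....
###....
#......
#.#....
.#.#...
step 9: #..#...
#.#....
#.#...#
#.#....
.#.#...
step 10: #..#...
#.##...
#.##..#
#.##..#
##.#...
step 11: #..##.#
#...#..
....#..
....#..
...##..

0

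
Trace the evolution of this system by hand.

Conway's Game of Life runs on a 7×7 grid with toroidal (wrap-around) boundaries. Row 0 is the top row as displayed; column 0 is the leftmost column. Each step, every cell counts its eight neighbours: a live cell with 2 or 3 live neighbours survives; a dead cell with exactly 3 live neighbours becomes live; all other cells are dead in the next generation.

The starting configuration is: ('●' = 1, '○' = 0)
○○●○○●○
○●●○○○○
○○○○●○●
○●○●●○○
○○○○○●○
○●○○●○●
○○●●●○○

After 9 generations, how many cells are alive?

17

gen 0: ○○●○○●○
○●●○○○○
○○○○●○●
○●○●●○○
○○○○○●○
○●○○●○●
○○●●●○○
gen 1: ○○○○●○○
○●●●○●○
●●○○●●○
○○○●●○○
●○●●○●○
○○●○●○○
○●●○●○○
gen 2: ○○○○●●○
●●●●○●●
●●○○○●●
●○○○○○○
○●●○○●○
○○○○●●○
○●●○●●○
gen 3: ○○○○○○○
○○●●○○○
○○○○●●○
○○●○○●○
○●○○●●●
○○○○○○●
○○○○○○●
gen 4: ○○○○○○○
○○○●●○○
○○●○●●○
○○○●○○○
●○○○●○●
○○○○○○●
○○○○○○○
gen 5: ○○○○○○○
○○○●●●○
○○●○○●○
○○○●○○●
●○○○○●●
●○○○○●●
○○○○○○○
gen 6: ○○○○●○○
○○○●●●○
○○●○○●●
●○○○●○○
○○○○●○○
●○○○○●○
○○○○○○●
gen 7: ○○○●●○○
○○○●○○●
○○○○○○●
○○○●●○●
○○○○●●●
○○○○○●●
○○○○○●●
gen 8: ○○○●●○●
○○○●●●○
●○○●●○●
●○○●●○●
●○○●○○○
●○○○○○○
○○○○○○●
gen 9: ○○○●○○●
●○●○○○○
●○●○○○○
○●●○○○○
●●○●●○○
●○○○○○●
●○○○○●●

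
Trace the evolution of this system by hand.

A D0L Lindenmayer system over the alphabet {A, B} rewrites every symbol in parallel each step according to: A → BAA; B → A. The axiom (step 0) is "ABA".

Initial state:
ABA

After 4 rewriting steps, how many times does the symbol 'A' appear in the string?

[0] ABA
[1] BAAABAA
[2] ABAABAABAAABAABAA
[3] BAAABAABAAABAABAAABAABAABAAABAABAAABAABAA
[4] ABAABAABAAABAABAAABAABAABAAABAABAAABAABAABAAABAABAAABAABAAABAABAABAAABAABAAABAABAABAAABAABAAABAABAA

70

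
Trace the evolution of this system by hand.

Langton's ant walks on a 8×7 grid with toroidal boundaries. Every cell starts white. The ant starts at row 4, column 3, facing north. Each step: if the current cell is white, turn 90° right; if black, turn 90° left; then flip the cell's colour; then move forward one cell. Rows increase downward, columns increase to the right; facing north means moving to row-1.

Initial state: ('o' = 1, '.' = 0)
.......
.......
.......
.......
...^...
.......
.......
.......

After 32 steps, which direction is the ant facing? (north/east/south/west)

south

0) .......
.......
.......
.......
...^...
.......
.......
.......
1) .......
.......
.......
.......
...o>..
.......
.......
.......
2) .......
.......
.......
.......
...oo..
....v..
.......
.......
3) .......
.......
.......
.......
...oo..
...<o..
.......
.......
4) .......
.......
.......
.......
...^o..
...oo..
.......
.......
5) .......
.......
.......
.......
..<.o..
...oo..
.......
.......
6) .......
.......
.......
..^....
..o.o..
...oo..
.......
.......
7) .......
.......
.......
..o>...
..o.o..
...oo..
.......
.......
8) .......
.......
.......
..oo...
..ovo..
...oo..
.......
.......
9) .......
.......
.......
..oo...
..<oo..
...oo..
.......
.......
10) .......
.......
.......
..oo...
...oo..
..voo..
.......
.......
11) .......
.......
.......
..oo...
...oo..
.<ooo..
.......
.......
12) .......
.......
.......
..oo...
.^.oo..
.oooo..
.......
.......
13) .......
.......
.......
..oo...
.o>oo..
.oooo..
.......
.......
14) .......
.......
.......
..oo...
.oooo..
.ovoo..
.......
.......
15) .......
.......
.......
..oo...
.oooo..
.o.>o..
.......
.......
16) .......
.......
.......
..oo...
.oo^o..
.o..o..
.......
.......
17) .......
.......
.......
..oo...
.o<.o..
.o..o..
.......
.......
18) .......
.......
.......
..oo...
.o..o..
.ov.o..
.......
.......
19) .......
.......
.......
..oo...
.o..o..
.<o.o..
.......
.......
20) .......
.......
.......
..oo...
.o..o..
..o.o..
.v.....
.......
21) .......
.......
.......
..oo...
.o..o..
..o.o..
<o.....
.......
22) .......
.......
.......
..oo...
.o..o..
^.o.o..
oo.....
.......
23) .......
.......
.......
..oo...
.o..o..
o>o.o..
oo.....
.......
24) .......
.......
.......
..oo...
.o..o..
ooo.o..
ov.....
.......
25) .......
.......
.......
..oo...
.o..o..
ooo.o..
o.>....
.......
26) .......
.......
.......
..oo...
.o..o..
ooo.o..
o.o....
..v....
27) .......
.......
.......
..oo...
.o..o..
ooo.o..
o.o....
.<o....
28) .......
.......
.......
..oo...
.o..o..
ooo.o..
o^o....
.oo....
29) .......
.......
.......
..oo...
.o..o..
ooo.o..
oo>....
.oo....
30) .......
.......
.......
..oo...
.o..o..
oo^.o..
oo.....
.oo....
31) .......
.......
.......
..oo...
.o..o..
o<..o..
oo.....
.oo....
32) .......
.......
.......
..oo...
.o..o..
o...o..
ov.....
.oo....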